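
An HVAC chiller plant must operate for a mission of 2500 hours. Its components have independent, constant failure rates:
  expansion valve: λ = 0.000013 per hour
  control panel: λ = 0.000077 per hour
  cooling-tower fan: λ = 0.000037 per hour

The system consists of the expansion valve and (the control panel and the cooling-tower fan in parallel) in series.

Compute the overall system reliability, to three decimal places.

0.953

R(expansion valve) = exp(−0.000013 × 2500) = 0.96802
R(control panel) = exp(−0.000077 × 2500) = 0.82489
R(cooling-tower fan) = exp(−0.000037 × 2500) = 0.91165
Parallel (control panel and cooling-tower fan): 1 − (1 − 0.82489)(1 − 0.91165) = 0.98453
Series (expansion valve and [0.98453]): 0.96802 × 0.98453 = 0.953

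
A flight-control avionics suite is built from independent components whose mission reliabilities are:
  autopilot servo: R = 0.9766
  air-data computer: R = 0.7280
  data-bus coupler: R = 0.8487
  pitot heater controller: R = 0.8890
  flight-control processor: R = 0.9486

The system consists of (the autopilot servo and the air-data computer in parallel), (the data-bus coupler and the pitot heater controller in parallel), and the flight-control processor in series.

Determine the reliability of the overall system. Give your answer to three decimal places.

0.927

Parallel (autopilot servo and air-data computer): 1 − (1 − 0.97660)(1 − 0.72800) = 0.99364
Parallel (data-bus coupler and pitot heater controller): 1 − (1 − 0.84870)(1 − 0.88900) = 0.98321
Series ([0.99364], [0.98321], and flight-control processor): 0.99364 × 0.98321 × 0.94860 = 0.927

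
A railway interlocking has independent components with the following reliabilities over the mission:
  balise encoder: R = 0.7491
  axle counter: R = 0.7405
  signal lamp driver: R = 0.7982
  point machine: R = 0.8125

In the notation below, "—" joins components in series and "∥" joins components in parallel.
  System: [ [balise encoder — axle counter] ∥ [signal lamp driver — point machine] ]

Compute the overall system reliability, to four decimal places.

Series (balise encoder and axle counter): 0.749100 × 0.740500 = 0.554709
Series (signal lamp driver and point machine): 0.798200 × 0.812500 = 0.648538
Parallel ([0.554709] and [0.648538]): 1 − (1 − 0.554709)(1 − 0.648538) = 0.8435

0.8435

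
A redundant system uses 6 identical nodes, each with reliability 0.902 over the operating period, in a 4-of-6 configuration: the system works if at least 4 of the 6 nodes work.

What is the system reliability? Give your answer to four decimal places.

R = Σ_{i=4}^{6} C(6,i) p^i (1−p)^{6−i} with p = 0.902
C(6,4)·0.902^4·0.098^2 = 0.095361
C(6,5)·0.902^5·0.098^1 = 0.351083
C(6,6)·0.902^6·0.098^0 = 0.538566
Sum = 0.9850

0.9850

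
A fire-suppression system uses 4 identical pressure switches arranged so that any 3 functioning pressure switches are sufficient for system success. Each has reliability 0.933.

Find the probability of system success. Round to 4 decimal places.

0.9754

R = Σ_{i=3}^{4} C(4,i) p^i (1−p)^{4−i} with p = 0.933
C(4,3)·0.933^3·0.067^1 = 0.217661
C(4,4)·0.933^4·0.067^0 = 0.757751
Sum = 0.9754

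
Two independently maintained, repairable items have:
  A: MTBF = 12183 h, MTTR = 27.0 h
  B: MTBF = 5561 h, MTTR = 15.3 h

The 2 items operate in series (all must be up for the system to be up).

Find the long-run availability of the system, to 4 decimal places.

0.9951

A(A) = MTBF/(MTBF+MTTR) = 12183/(12183+27.0) = 0.997789
A(B) = MTBF/(MTBF+MTTR) = 5561/(5561+15.3) = 0.997256
Series availability: 0.997789 × 0.997256 = 0.9951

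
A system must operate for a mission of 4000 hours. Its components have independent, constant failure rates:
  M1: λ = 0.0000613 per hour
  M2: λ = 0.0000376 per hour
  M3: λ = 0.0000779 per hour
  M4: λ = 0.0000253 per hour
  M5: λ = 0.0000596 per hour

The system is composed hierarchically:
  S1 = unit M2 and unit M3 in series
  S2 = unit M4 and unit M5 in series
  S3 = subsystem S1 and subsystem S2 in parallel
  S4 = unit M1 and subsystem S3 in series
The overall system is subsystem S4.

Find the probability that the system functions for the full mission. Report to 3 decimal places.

R(M1) = exp(−0.0000613 × 4000) = 0.78255
R(M2) = exp(−0.0000376 × 4000) = 0.86036
R(M3) = exp(−0.0000779 × 4000) = 0.73227
R(M4) = exp(−0.0000253 × 4000) = 0.90375
R(M5) = exp(−0.0000596 × 4000) = 0.78789
Series (M2 and M3): 0.86036 × 0.73227 = 0.63002
Series (M4 and M5): 0.90375 × 0.78789 = 0.71206
Parallel ([0.63002] and [0.71206]): 1 − (1 − 0.63002)(1 − 0.71206) = 0.89347
Series (M1 and [0.89347]): 0.78255 × 0.89347 = 0.699

0.699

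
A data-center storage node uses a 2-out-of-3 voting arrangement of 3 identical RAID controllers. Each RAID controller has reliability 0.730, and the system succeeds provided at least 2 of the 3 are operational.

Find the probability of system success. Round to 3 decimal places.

0.821

R = Σ_{i=2}^{3} C(3,i) p^i (1−p)^{3−i} with p = 0.730
C(3,2)·0.730^2·0.270^1 = 0.43165
C(3,3)·0.730^3·0.270^0 = 0.38902
Sum = 0.821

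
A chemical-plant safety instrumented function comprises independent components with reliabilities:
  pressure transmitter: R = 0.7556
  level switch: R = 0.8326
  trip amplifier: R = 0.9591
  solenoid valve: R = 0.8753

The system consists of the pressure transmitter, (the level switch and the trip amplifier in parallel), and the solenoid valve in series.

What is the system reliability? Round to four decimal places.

0.6568

Parallel (level switch and trip amplifier): 1 − (1 − 0.832600)(1 − 0.959100) = 0.993153
Series (pressure transmitter, [0.993153], and solenoid valve): 0.755600 × 0.993153 × 0.875300 = 0.6568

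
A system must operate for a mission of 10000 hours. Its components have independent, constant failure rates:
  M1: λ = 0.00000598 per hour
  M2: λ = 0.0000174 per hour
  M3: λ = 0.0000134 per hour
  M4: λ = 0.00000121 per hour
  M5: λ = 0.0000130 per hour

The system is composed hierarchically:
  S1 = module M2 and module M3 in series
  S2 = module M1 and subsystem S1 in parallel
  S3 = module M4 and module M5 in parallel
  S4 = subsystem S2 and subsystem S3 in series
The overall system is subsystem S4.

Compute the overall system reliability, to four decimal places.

R(M1) = exp(−0.00000598 × 10000) = 0.941953
R(M2) = exp(−0.0000174 × 10000) = 0.840297
R(M3) = exp(−0.0000134 × 10000) = 0.874590
R(M4) = exp(−0.00000121 × 10000) = 0.987973
R(M5) = exp(−0.0000130 × 10000) = 0.878095
Series (M2 and M3): 0.840297 × 0.874590 = 0.734915
Parallel (M1 and [0.734915]): 1 − (1 − 0.941953)(1 − 0.734915) = 0.984613
Parallel (M4 and M5): 1 − (1 − 0.987973)(1 − 0.878095) = 0.998534
Series ([0.984613] and [0.998534]): 0.984613 × 0.998534 = 0.9832

0.9832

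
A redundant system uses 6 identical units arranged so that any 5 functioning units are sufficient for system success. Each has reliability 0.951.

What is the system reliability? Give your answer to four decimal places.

0.9684

R = Σ_{i=5}^{6} C(6,i) p^i (1−p)^{6−i} with p = 0.951
C(6,5)·0.951^5·0.049^1 = 0.228691
C(6,6)·0.951^6·0.049^0 = 0.739747
Sum = 0.9684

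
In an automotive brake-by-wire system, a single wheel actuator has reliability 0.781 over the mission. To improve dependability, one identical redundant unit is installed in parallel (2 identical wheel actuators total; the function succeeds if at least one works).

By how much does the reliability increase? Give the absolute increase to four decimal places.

R_before = 0.781
R_after = 1 − (1 − 0.781)^2 = 0.9520
ΔR = 0.9520 − 0.781 = 0.1710

0.1710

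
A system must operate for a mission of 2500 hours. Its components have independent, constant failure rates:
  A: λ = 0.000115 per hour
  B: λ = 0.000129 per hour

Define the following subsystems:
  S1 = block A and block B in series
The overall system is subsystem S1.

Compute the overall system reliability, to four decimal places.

R(A) = exp(−0.000115 × 2500) = 0.750137
R(B) = exp(−0.000129 × 2500) = 0.724336
Series (A and B): 0.750137 × 0.724336 = 0.5434

0.5434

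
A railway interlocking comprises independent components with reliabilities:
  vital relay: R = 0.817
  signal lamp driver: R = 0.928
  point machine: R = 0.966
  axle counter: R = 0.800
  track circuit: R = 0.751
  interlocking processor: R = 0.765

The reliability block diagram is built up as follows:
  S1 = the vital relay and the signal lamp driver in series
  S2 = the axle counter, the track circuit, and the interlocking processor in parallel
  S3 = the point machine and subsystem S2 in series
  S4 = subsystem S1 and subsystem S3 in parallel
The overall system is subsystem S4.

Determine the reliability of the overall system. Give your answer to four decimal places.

Series (vital relay and signal lamp driver): 0.817000 × 0.928000 = 0.758176
Parallel (axle counter, track circuit, and interlocking processor): 1 − (1 − 0.800000)(1 − 0.751000)(1 − 0.765000) = 0.988297
Series (point machine and [0.988297]): 0.966000 × 0.988297 = 0.954695
Parallel ([0.758176] and [0.954695]): 1 − (1 − 0.758176)(1 − 0.954695) = 0.9890

0.9890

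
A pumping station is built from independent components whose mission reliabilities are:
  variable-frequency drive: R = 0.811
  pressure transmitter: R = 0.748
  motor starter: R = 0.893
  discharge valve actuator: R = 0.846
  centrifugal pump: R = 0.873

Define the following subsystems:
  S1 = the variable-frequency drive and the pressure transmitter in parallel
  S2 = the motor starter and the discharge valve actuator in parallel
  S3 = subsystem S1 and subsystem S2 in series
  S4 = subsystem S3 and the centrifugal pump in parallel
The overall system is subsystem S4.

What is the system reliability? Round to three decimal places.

Parallel (variable-frequency drive and pressure transmitter): 1 − (1 − 0.81100)(1 − 0.74800) = 0.95237
Parallel (motor starter and discharge valve actuator): 1 − (1 − 0.89300)(1 − 0.84600) = 0.98352
Series ([0.95237] and [0.98352]): 0.95237 × 0.98352 = 0.93667
Parallel ([0.93667] and centrifugal pump): 1 − (1 − 0.93667)(1 − 0.87300) = 0.992

0.992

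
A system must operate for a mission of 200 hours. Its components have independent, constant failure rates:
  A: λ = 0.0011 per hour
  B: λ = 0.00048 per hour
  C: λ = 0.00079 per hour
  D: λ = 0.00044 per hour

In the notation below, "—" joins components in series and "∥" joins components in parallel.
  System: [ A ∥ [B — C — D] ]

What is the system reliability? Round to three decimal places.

R(A) = exp(−0.0011 × 200) = 0.80252
R(B) = exp(−0.00048 × 200) = 0.90846
R(C) = exp(−0.00079 × 200) = 0.85385
R(D) = exp(−0.00044 × 200) = 0.91576
Series (B, C, and D): 0.90846 × 0.85385 × 0.91576 = 0.71034
Parallel (A and [0.71034]): 1 − (1 − 0.80252)(1 − 0.71034) = 0.943

0.943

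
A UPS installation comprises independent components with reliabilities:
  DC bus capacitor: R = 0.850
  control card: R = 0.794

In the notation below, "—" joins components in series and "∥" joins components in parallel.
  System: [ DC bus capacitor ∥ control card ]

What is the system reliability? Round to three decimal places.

Parallel (DC bus capacitor and control card): 1 − (1 − 0.85000)(1 − 0.79400) = 0.969

0.969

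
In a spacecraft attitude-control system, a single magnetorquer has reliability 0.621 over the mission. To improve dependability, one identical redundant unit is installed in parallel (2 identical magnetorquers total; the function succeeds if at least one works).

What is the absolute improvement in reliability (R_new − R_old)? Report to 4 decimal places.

0.2354

R_before = 0.621
R_after = 1 − (1 − 0.621)^2 = 0.8564
ΔR = 0.8564 − 0.621 = 0.2354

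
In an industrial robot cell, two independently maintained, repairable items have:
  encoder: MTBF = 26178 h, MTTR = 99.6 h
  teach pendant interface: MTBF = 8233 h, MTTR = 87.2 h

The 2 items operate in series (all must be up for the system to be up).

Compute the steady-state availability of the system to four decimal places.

A(encoder) = MTBF/(MTBF+MTTR) = 26178/(26178+99.6) = 0.996210
A(teach pendant interface) = MTBF/(MTBF+MTTR) = 8233/(8233+87.2) = 0.989519
Series availability: 0.996210 × 0.989519 = 0.9858

0.9858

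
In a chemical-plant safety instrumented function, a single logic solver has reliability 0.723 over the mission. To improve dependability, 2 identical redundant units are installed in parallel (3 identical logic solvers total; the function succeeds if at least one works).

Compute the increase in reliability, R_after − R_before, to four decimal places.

R_before = 0.723
R_after = 1 − (1 − 0.723)^3 = 0.9787
ΔR = 0.9787 − 0.723 = 0.2557

0.2557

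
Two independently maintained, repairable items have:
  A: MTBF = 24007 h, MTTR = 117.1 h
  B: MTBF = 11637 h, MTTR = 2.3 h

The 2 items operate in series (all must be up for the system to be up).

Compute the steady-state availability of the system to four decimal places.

0.9949

A(A) = MTBF/(MTBF+MTTR) = 24007/(24007+117.1) = 0.995146
A(B) = MTBF/(MTBF+MTTR) = 11637/(11637+2.3) = 0.999802
Series availability: 0.995146 × 0.999802 = 0.9949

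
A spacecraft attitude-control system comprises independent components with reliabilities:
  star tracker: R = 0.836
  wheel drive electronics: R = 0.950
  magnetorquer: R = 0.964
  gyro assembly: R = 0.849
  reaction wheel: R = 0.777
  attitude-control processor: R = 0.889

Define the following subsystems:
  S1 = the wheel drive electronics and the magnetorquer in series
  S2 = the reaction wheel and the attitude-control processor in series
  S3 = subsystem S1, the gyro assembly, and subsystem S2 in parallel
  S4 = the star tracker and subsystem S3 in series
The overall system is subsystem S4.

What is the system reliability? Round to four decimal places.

Series (wheel drive electronics and magnetorquer): 0.950000 × 0.964000 = 0.915800
Series (reaction wheel and attitude-control processor): 0.777000 × 0.889000 = 0.690753
Parallel ([0.915800], gyro assembly, and [0.690753]): 1 − (1 − 0.915800)(1 − 0.849000)(1 − 0.690753) = 0.996068
Series (star tracker and [0.996068]): 0.836000 × 0.996068 = 0.8327

0.8327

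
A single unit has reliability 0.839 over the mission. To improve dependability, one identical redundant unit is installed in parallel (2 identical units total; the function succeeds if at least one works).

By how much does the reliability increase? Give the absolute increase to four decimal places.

R_before = 0.839
R_after = 1 − (1 − 0.839)^2 = 0.9741
ΔR = 0.9741 − 0.839 = 0.1351

0.1351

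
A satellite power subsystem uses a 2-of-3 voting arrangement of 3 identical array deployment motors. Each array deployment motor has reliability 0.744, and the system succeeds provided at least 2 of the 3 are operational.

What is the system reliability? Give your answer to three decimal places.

R = Σ_{i=2}^{3} C(3,i) p^i (1−p)^{3−i} with p = 0.744
C(3,2)·0.744^2·0.256^1 = 0.42512
C(3,3)·0.744^3·0.256^0 = 0.41183
Sum = 0.837

0.837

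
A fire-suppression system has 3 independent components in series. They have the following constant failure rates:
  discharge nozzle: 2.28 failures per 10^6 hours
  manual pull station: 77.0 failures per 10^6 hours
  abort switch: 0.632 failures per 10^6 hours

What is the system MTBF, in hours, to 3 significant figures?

12500

Series of exponential components: λ_sys = Σ λ_i
λ_sys = 0.00000228 + 0.0000770 + 0.000000632 = 7.9912e-05 /h
MTBF = 1 / λ_sys = 12500 h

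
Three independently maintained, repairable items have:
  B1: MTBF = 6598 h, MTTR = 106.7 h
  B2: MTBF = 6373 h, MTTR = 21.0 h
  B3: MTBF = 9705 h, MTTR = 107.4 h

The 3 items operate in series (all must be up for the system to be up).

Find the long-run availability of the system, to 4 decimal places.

0.9701

A(B1) = MTBF/(MTBF+MTTR) = 6598/(6598+106.7) = 0.984086
A(B2) = MTBF/(MTBF+MTTR) = 6373/(6373+21.0) = 0.996716
A(B3) = MTBF/(MTBF+MTTR) = 9705/(9705+107.4) = 0.989055
Series availability: 0.984086 × 0.996716 × 0.989055 = 0.9701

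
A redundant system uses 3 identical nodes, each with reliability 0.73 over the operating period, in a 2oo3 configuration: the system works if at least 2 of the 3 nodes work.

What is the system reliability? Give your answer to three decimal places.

R = Σ_{i=2}^{3} C(3,i) p^i (1−p)^{3−i} with p = 0.73
C(3,2)·0.73^2·0.27^1 = 0.43165
C(3,3)·0.73^3·0.27^0 = 0.38902
Sum = 0.821

0.821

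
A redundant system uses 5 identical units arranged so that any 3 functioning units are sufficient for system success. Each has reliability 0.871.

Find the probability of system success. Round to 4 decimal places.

R = Σ_{i=3}^{5} C(5,i) p^i (1−p)^{5−i} with p = 0.871
C(5,3)·0.871^3·0.129^2 = 0.109960
C(5,4)·0.871^4·0.129^1 = 0.371221
C(5,5)·0.871^5·0.129^0 = 0.501292
Sum = 0.9825

0.9825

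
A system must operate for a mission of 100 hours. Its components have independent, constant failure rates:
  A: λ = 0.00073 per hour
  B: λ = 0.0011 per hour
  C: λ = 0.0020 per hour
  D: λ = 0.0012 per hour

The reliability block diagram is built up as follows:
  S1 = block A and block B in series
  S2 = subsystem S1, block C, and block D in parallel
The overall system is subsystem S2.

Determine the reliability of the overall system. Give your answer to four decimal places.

R(A) = exp(−0.00073 × 100) = 0.929601
R(B) = exp(−0.0011 × 100) = 0.895834
R(C) = exp(−0.0020 × 100) = 0.818731
R(D) = exp(−0.0012 × 100) = 0.886920
Series (A and B): 0.929601 × 0.895834 = 0.832768
Parallel ([0.832768], C, and D): 1 − (1 − 0.832768)(1 − 0.818731)(1 − 0.886920) = 0.9966

0.9966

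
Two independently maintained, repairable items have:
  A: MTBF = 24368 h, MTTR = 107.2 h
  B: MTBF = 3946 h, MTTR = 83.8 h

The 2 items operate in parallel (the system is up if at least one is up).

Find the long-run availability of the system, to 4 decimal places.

A(A) = MTBF/(MTBF+MTTR) = 24368/(24368+107.2) = 0.995620
A(B) = MTBF/(MTBF+MTTR) = 3946/(3946+83.8) = 0.979205
Parallel availability: 1 − (1 − 0.995620)(1 − 0.979205) = 0.9999

0.9999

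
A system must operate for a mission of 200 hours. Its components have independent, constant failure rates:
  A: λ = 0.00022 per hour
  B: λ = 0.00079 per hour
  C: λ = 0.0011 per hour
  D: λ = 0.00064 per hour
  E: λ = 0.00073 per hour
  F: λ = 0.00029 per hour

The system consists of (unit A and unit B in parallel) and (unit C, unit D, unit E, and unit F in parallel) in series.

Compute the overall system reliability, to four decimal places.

R(A) = exp(−0.00022 × 200) = 0.956954
R(B) = exp(−0.00079 × 200) = 0.853850
R(C) = exp(−0.0011 × 200) = 0.802519
R(D) = exp(−0.00064 × 200) = 0.879853
R(E) = exp(−0.00073 × 200) = 0.864158
R(F) = exp(−0.00029 × 200) = 0.943650
Parallel (A and B): 1 − (1 − 0.956954)(1 − 0.853850) = 0.993709
Parallel (C, D, E, and F): 1 − (1 − 0.802519)(1 − 0.879853)(1 − 0.864158)(1 − 0.943650) = 0.999818
Series ([0.993709] and [0.999818]): 0.993709 × 0.999818 = 0.9935

0.9935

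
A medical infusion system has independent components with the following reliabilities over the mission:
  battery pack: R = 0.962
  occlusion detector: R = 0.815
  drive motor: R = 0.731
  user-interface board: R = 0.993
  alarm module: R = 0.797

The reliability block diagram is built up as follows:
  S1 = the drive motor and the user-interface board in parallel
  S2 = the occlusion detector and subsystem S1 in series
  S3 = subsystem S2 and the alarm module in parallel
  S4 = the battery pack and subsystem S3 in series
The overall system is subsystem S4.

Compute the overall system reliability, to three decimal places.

Parallel (drive motor and user-interface board): 1 − (1 − 0.73100)(1 − 0.99300) = 0.99812
Series (occlusion detector and [0.99812]): 0.81500 × 0.99812 = 0.81347
Parallel ([0.81347] and alarm module): 1 − (1 − 0.81347)(1 − 0.79700) = 0.96213
Series (battery pack and [0.96213]): 0.96200 × 0.96213 = 0.926

0.926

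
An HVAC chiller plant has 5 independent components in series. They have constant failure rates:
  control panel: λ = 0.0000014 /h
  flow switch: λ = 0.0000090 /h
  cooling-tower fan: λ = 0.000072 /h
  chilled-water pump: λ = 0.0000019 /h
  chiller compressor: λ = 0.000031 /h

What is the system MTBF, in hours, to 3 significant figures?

8670

Series of exponential components: λ_sys = Σ λ_i
λ_sys = 0.0000014 + 0.0000090 + 0.000072 + 0.0000019 + 0.000031 = 1.1530e-04 /h
MTBF = 1 / λ_sys = 8670 h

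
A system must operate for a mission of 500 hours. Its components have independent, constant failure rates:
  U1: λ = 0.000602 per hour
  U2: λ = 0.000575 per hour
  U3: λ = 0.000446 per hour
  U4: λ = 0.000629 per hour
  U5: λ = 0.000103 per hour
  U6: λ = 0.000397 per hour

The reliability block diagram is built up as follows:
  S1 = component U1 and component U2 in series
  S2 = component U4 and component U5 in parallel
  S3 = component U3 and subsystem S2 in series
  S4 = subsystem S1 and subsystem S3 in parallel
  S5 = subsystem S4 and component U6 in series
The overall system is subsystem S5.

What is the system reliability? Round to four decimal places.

0.7431

R(U1) = exp(−0.000602 × 500) = 0.740078
R(U2) = exp(−0.000575 × 500) = 0.750137
R(U3) = exp(−0.000446 × 500) = 0.800115
R(U4) = exp(−0.000629 × 500) = 0.730154
R(U5) = exp(−0.000103 × 500) = 0.949804
R(U6) = exp(−0.000397 × 500) = 0.819960
Series (U1 and U2): 0.740078 × 0.750137 = 0.555160
Parallel (U4 and U5): 1 − (1 − 0.730154)(1 − 0.949804) = 0.986455
Series (U3 and [0.986455]): 0.800115 × 0.986455 = 0.789277
Parallel ([0.555160] and [0.789277]): 1 − (1 − 0.555160)(1 − 0.789277) = 0.906262
Series ([0.906262] and U6): 0.906262 × 0.819960 = 0.7431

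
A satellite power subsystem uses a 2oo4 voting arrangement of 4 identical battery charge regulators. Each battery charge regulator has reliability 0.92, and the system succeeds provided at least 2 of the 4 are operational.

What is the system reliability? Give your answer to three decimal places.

0.998

R = Σ_{i=2}^{4} C(4,i) p^i (1−p)^{4−i} with p = 0.92
C(4,2)·0.92^2·0.08^2 = 0.03250
C(4,3)·0.92^3·0.08^1 = 0.24918
C(4,4)·0.92^4·0.08^0 = 0.71639
Sum = 0.998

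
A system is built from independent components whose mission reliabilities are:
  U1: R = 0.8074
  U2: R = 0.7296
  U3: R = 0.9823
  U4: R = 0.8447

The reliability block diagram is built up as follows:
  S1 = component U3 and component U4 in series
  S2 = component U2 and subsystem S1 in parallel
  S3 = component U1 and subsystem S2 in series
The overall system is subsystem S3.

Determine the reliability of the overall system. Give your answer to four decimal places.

0.7702

Series (U3 and U4): 0.982300 × 0.844700 = 0.829749
Parallel (U2 and [0.829749]): 1 − (1 − 0.729600)(1 − 0.829749) = 0.953964
Series (U1 and [0.953964]): 0.807400 × 0.953964 = 0.7702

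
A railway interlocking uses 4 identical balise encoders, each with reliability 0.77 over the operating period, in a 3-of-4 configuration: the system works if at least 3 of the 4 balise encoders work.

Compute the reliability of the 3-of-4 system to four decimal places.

R = Σ_{i=3}^{4} C(4,i) p^i (1−p)^{4−i} with p = 0.77
C(4,3)·0.77^3·0.23^1 = 0.420010
C(4,4)·0.77^4·0.23^0 = 0.351530
Sum = 0.7715

0.7715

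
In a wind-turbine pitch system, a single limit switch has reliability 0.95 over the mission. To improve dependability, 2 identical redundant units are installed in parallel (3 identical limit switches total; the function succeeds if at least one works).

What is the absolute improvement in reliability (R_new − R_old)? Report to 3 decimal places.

0.050

R_before = 0.95
R_after = 1 − (1 − 0.95)^3 = 1.000
ΔR = 1.000 − 0.95 = 0.050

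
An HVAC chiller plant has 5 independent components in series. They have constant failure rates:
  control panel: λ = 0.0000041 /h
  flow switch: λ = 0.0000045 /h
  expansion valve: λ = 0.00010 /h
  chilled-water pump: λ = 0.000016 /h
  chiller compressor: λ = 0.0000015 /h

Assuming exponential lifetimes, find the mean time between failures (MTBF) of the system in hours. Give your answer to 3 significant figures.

Series of exponential components: λ_sys = Σ λ_i
λ_sys = 0.0000041 + 0.0000045 + 0.00010 + 0.000016 + 0.0000015 = 1.2610e-04 /h
MTBF = 1 / λ_sys = 7930 h

7930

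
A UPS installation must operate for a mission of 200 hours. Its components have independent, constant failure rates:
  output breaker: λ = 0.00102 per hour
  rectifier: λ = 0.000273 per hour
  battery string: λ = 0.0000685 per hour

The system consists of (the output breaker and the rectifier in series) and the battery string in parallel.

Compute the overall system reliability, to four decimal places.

R(output breaker) = exp(−0.00102 × 200) = 0.815462
R(rectifier) = exp(−0.000273 × 200) = 0.946864
R(battery string) = exp(−0.0000685 × 200) = 0.986393
Series (output breaker and rectifier): 0.815462 × 0.946864 = 0.772132
Parallel ([0.772132] and battery string): 1 − (1 − 0.772132)(1 − 0.986393) = 0.9969

0.9969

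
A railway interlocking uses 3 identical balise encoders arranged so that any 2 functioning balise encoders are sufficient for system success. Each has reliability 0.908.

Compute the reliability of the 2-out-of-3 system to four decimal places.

R = Σ_{i=2}^{3} C(3,i) p^i (1−p)^{3−i} with p = 0.908
C(3,2)·0.908^2·0.092^1 = 0.227552
C(3,3)·0.908^3·0.092^0 = 0.748613
Sum = 0.9762

0.9762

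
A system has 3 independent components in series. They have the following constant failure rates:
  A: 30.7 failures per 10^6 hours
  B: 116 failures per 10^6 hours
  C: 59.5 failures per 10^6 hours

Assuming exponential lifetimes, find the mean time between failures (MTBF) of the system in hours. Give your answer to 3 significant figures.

Series of exponential components: λ_sys = Σ λ_i
λ_sys = 0.0000307 + 0.000116 + 0.0000595 = 2.0620e-04 /h
MTBF = 1 / λ_sys = 4850 h

4850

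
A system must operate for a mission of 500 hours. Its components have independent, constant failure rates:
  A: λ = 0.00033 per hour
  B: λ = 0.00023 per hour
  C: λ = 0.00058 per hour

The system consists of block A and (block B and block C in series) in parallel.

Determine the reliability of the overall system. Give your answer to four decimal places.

0.9493

R(A) = exp(−0.00033 × 500) = 0.847894
R(B) = exp(−0.00023 × 500) = 0.891366
R(C) = exp(−0.00058 × 500) = 0.748264
Series (B and C): 0.891366 × 0.748264 = 0.666977
Parallel (A and [0.666977]): 1 − (1 − 0.847894)(1 − 0.666977) = 0.9493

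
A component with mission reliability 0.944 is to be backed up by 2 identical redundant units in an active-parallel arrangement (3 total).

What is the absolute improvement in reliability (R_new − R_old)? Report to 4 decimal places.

0.0558

R_before = 0.944
R_after = 1 − (1 − 0.944)^3 = 0.9998
ΔR = 0.9998 − 0.944 = 0.0558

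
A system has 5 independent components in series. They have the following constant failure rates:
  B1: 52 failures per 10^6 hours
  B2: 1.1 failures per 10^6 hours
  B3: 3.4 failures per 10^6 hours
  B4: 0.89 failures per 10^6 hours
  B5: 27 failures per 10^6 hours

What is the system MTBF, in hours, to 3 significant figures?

Series of exponential components: λ_sys = Σ λ_i
λ_sys = 0.000052 + 0.0000011 + 0.0000034 + 0.00000089 + 0.000027 = 8.4390e-05 /h
MTBF = 1 / λ_sys = 11800 h

11800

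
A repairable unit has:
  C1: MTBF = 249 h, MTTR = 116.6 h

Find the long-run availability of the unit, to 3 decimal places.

A(C1) = MTBF/(MTBF+MTTR) = 249/(249+116.6) = 0.681

0.681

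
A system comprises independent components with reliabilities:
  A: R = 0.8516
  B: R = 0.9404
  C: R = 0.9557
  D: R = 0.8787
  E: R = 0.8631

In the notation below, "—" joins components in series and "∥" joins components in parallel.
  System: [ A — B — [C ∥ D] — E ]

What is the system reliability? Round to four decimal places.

0.6875

Parallel (C and D): 1 − (1 − 0.955700)(1 − 0.878700) = 0.994626
Series (A, B, [0.994626], and E): 0.851600 × 0.940400 × 0.994626 × 0.863100 = 0.6875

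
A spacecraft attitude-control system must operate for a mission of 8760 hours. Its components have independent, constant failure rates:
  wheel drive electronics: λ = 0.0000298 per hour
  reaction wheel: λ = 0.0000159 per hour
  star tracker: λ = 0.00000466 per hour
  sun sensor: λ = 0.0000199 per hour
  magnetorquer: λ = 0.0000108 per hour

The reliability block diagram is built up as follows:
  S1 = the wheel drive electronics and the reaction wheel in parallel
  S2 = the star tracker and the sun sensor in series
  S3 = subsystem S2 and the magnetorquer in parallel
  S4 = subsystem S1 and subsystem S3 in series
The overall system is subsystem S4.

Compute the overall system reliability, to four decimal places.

R(wheel drive electronics) = exp(−0.0000298 × 8760) = 0.770244
R(reaction wheel) = exp(−0.0000159 × 8760) = 0.869981
R(star tracker) = exp(−0.00000466 × 8760) = 0.960000
R(sun sensor) = exp(−0.0000199 × 8760) = 0.840025
R(magnetorquer) = exp(−0.0000108 × 8760) = 0.909729
Parallel (wheel drive electronics and reaction wheel): 1 − (1 − 0.770244)(1 − 0.869981) = 0.970127
Series (star tracker and sun sensor): 0.960000 × 0.840025 = 0.806424
Parallel ([0.806424] and magnetorquer): 1 − (1 − 0.806424)(1 − 0.909729) = 0.982526
Series ([0.970127] and [0.982526]): 0.970127 × 0.982526 = 0.9532

0.9532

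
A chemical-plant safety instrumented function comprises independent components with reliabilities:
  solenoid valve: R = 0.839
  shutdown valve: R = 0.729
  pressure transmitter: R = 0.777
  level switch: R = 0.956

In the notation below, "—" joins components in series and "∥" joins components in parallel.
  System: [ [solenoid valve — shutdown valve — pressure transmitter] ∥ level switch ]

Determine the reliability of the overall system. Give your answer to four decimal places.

0.9769

Series (solenoid valve, shutdown valve, and pressure transmitter): 0.839000 × 0.729000 × 0.777000 = 0.475237
Parallel ([0.475237] and level switch): 1 − (1 − 0.475237)(1 − 0.956000) = 0.9769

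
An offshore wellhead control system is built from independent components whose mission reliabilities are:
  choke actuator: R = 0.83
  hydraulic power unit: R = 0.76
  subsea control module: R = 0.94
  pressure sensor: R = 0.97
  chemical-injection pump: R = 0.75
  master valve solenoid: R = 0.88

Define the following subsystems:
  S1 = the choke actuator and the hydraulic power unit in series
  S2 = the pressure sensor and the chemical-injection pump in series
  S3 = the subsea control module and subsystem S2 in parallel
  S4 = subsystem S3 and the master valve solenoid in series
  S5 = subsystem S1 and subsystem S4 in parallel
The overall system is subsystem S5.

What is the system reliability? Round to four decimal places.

Series (choke actuator and hydraulic power unit): 0.830000 × 0.760000 = 0.630800
Series (pressure sensor and chemical-injection pump): 0.970000 × 0.750000 = 0.727500
Parallel (subsea control module and [0.727500]): 1 − (1 − 0.940000)(1 − 0.727500) = 0.983650
Series ([0.983650] and master valve solenoid): 0.983650 × 0.880000 = 0.865612
Parallel ([0.630800] and [0.865612]): 1 − (1 − 0.630800)(1 − 0.865612) = 0.9504

0.9504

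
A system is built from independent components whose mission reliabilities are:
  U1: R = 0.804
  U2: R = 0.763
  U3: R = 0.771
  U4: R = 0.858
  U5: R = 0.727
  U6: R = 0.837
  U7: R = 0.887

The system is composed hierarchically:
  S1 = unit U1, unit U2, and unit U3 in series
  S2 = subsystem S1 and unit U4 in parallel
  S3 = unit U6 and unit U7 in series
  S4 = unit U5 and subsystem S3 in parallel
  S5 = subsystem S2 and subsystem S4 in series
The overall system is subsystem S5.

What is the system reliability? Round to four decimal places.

Series (U1, U2, and U3): 0.804000 × 0.763000 × 0.771000 = 0.472971
Parallel ([0.472971] and U4): 1 − (1 − 0.472971)(1 − 0.858000) = 0.925162
Series (U6 and U7): 0.837000 × 0.887000 = 0.742419
Parallel (U5 and [0.742419]): 1 − (1 − 0.727000)(1 − 0.742419) = 0.929680
Series ([0.925162] and [0.929680]): 0.925162 × 0.929680 = 0.8601

0.8601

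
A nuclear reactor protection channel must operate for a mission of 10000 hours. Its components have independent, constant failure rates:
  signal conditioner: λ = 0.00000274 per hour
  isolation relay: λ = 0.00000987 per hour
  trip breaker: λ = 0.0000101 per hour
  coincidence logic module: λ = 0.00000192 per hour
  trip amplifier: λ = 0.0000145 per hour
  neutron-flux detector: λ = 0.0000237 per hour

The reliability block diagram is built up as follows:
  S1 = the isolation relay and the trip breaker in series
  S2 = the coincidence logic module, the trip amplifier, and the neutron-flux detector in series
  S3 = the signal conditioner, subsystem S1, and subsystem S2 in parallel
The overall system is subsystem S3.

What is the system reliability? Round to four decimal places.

0.9984

R(signal conditioner) = exp(−0.00000274 × 10000) = 0.972972
R(isolation relay) = exp(−0.00000987 × 10000) = 0.906014
R(trip breaker) = exp(−0.0000101 × 10000) = 0.903933
R(coincidence logic module) = exp(−0.00000192 × 10000) = 0.980983
R(trip amplifier) = exp(−0.0000145 × 10000) = 0.865022
R(neutron-flux detector) = exp(−0.0000237 × 10000) = 0.788991
Series (isolation relay and trip breaker): 0.906014 × 0.903933 = 0.818976
Series (coincidence logic module, trip amplifier, and neutron-flux detector): 0.980983 × 0.865022 × 0.788991 = 0.669516
Parallel (signal conditioner, [0.818976], and [0.669516]): 1 − (1 − 0.972972)(1 − 0.818976)(1 − 0.669516) = 0.9984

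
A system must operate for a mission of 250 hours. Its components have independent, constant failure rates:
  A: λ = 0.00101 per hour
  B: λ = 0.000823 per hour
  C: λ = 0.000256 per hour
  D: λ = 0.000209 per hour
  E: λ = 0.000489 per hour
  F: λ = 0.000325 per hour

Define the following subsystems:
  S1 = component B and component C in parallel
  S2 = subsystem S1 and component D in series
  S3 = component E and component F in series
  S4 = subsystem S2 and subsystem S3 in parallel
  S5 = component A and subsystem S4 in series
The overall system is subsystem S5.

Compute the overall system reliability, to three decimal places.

R(A) = exp(−0.00101 × 250) = 0.77686
R(B) = exp(−0.000823 × 250) = 0.81404
R(C) = exp(−0.000256 × 250) = 0.93800
R(D) = exp(−0.000209 × 250) = 0.94909
R(E) = exp(−0.000489 × 250) = 0.88493
R(F) = exp(−0.000325 × 250) = 0.92196
Parallel (B and C): 1 − (1 − 0.81404)(1 − 0.93800) = 0.98847
Series ([0.98847] and D): 0.98847 × 0.94909 = 0.93815
Series (E and F): 0.88493 × 0.92196 = 0.81587
Parallel ([0.93815] and [0.81587]): 1 − (1 − 0.93815)(1 − 0.81587) = 0.98861
Series (A and [0.98861]): 0.77686 × 0.98861 = 0.768

0.768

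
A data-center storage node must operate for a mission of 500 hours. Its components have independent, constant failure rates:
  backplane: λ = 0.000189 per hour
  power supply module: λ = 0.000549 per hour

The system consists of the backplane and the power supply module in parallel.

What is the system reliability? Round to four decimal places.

R(backplane) = exp(−0.000189 × 500) = 0.909828
R(power supply module) = exp(−0.000549 × 500) = 0.759952
Parallel (backplane and power supply module): 1 − (1 − 0.909828)(1 − 0.759952) = 0.9784

0.9784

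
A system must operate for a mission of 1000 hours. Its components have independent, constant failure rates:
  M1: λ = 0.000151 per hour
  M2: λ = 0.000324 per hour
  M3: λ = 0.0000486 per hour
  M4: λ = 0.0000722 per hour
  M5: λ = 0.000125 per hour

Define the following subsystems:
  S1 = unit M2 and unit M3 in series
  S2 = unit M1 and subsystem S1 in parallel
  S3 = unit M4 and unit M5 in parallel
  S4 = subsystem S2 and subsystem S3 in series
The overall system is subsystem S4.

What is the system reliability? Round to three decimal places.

0.949

R(M1) = exp(−0.000151 × 1000) = 0.85985
R(M2) = exp(−0.000324 × 1000) = 0.72325
R(M3) = exp(−0.0000486 × 1000) = 0.95256
R(M4) = exp(−0.0000722 × 1000) = 0.93034
R(M5) = exp(−0.000125 × 1000) = 0.88250
Series (M2 and M3): 0.72325 × 0.95256 = 0.68894
Parallel (M1 and [0.68894]): 1 − (1 − 0.85985)(1 − 0.68894) = 0.95640
Parallel (M4 and M5): 1 − (1 − 0.93034)(1 − 0.88250) = 0.99181
Series ([0.95640] and [0.99181]): 0.95640 × 0.99181 = 0.949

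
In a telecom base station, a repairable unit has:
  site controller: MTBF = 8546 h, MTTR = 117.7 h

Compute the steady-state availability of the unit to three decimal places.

0.986

A(site controller) = MTBF/(MTBF+MTTR) = 8546/(8546+117.7) = 0.986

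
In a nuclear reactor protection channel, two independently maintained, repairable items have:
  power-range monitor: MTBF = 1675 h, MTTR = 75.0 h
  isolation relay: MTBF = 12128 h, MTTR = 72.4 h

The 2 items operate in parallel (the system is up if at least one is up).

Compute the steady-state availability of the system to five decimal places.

A(power-range monitor) = MTBF/(MTBF+MTTR) = 1675/(1675+75.0) = 0.957143
A(isolation relay) = MTBF/(MTBF+MTTR) = 12128/(12128+72.4) = 0.994066
Parallel availability: 1 − (1 − 0.957143)(1 − 0.994066) = 0.99975

0.99975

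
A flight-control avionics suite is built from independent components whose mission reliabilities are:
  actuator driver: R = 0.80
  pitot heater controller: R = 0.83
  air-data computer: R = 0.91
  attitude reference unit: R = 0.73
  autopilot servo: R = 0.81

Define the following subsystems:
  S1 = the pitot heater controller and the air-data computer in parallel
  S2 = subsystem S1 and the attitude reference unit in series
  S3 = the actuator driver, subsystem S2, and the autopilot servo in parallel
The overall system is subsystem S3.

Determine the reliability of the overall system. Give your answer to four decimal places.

Parallel (pitot heater controller and air-data computer): 1 − (1 − 0.830000)(1 − 0.910000) = 0.984700
Series ([0.984700] and attitude reference unit): 0.984700 × 0.730000 = 0.718831
Parallel (actuator driver, [0.718831], and autopilot servo): 1 − (1 − 0.800000)(1 − 0.718831)(1 − 0.810000) = 0.9893

0.9893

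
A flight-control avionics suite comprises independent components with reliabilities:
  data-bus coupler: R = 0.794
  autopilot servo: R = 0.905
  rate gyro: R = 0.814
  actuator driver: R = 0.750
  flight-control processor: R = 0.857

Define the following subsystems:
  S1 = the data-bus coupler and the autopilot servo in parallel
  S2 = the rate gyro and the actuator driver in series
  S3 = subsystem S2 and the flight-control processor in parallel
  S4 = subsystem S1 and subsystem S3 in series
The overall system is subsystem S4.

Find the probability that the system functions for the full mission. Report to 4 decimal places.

Parallel (data-bus coupler and autopilot servo): 1 − (1 − 0.794000)(1 − 0.905000) = 0.980430
Series (rate gyro and actuator driver): 0.814000 × 0.750000 = 0.610500
Parallel ([0.610500] and flight-control processor): 1 − (1 − 0.610500)(1 − 0.857000) = 0.944302
Series ([0.980430] and [0.944302]): 0.980430 × 0.944302 = 0.9258

0.9258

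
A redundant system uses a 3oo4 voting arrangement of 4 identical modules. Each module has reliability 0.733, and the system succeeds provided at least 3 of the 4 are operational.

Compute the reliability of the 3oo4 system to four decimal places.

0.7093

R = Σ_{i=3}^{4} C(4,i) p^i (1−p)^{4−i} with p = 0.733
C(4,3)·0.733^3·0.267^1 = 0.420613
C(4,4)·0.733^4·0.267^0 = 0.288679
Sum = 0.7093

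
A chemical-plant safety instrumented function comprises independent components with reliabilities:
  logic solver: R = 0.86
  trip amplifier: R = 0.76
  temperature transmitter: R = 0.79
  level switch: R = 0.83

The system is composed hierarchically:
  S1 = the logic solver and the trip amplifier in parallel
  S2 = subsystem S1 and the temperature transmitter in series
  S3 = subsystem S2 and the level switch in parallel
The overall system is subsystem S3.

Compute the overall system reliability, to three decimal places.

Parallel (logic solver and trip amplifier): 1 − (1 − 0.86000)(1 − 0.76000) = 0.96640
Series ([0.96640] and temperature transmitter): 0.96640 × 0.79000 = 0.76346
Parallel ([0.76346] and level switch): 1 − (1 − 0.76346)(1 − 0.83000) = 0.960

0.960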